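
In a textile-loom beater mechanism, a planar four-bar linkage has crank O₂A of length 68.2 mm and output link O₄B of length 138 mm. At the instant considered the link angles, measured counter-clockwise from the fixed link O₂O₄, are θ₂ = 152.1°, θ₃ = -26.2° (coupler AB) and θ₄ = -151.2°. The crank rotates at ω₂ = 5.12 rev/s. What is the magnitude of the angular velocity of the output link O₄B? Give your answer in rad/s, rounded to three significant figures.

0.576

ω₂ = 32.17 rad/s (from 5.12 rev/s).
Differentiating the loop-closure r₂e^{iθ₂}+r₃e^{iθ₃}=r₁+r₄e^{iθ₄} gives r₂ω₂e^{iθ₂}+r₃ω₃e^{iθ₃}=r₄ω₄e^{iθ₄}.
Eliminating the other unknown: ω₄ = r₂ω₂ sin(θ₂−θ₃) / [r₄ sin(θ₄−θ₃)].
Numerator sine = +0.02967; denominator sine = -0.81915.
Result = 0.0682·32.17·(+0.02967) / (0.138·(-0.81915)) = -0.57578 rad/s; magnitude 0.57578 rad/s.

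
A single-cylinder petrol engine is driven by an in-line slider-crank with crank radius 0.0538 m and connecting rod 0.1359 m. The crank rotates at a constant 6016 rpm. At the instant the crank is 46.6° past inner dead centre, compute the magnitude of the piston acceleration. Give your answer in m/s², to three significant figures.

14600

ω = 2π·6016/60 = 630 rad/s
x(θ) = r cosθ + √(L² − r² sin²θ); with ω constant, a = ω²·d²x/dθ².
d²x/dθ² = −r cosθ − r²(cos2θ)/√u − r⁴ sin²2θ/(4u^{3/2}),  u = L² − r² sin²θ = 0.0169408 m².
Substituting r = 0.0538 m, L = 0.1359 m, θ = 46.6°: d²x/dθ² = -0.036671 m.
a = ω²·d²x/dθ² = (630)²·(-0.036671) = -14554 m/s²;  |a| = 14554 m/s².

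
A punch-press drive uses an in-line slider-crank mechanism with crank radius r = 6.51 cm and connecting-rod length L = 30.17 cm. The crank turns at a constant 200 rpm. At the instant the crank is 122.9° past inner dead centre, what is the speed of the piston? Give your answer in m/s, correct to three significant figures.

ω = 2π·200/60 = 20.94 rad/s
For an in-line slider-crank, x = r cosθ + √(L² − r² sin²θ), so v = −rω sinθ·[1 + r cosθ/√(L² − r² sin²θ)].
With r = 0.0651 m, L = 0.3017 m, θ = 122.9°: √(L² − r² sin²θ) = 0.29671 m.
v = −0.0651·20.94·0.83962·[1 + 0.0651·-0.54317/0.29671] = -1.0083 m/s.
|v| = 1.0083 m/s.

1.01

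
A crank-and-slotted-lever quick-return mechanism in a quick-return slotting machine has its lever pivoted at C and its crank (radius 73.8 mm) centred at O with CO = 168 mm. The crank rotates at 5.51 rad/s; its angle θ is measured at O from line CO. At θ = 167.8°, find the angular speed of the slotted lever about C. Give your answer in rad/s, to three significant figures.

ω = 5.51 rad/s
Crank pin A relative to C: A = (d + r cosθ, r sinθ); lever angle φ = atan2(r sinθ, d + r cosθ).
Differentiating tanφ: φ̇ = rω(d cosθ + r)/(d² + r² + 2dr cosθ).
d² + r² + 2dr cosθ = |CA|² = 0.00943365 m²;  d cosθ + r = -0.090406 m.
|ω_lever| = |0.0738·5.51·-0.090406| / 0.00943365 = 3.8969 rad/s.

3.90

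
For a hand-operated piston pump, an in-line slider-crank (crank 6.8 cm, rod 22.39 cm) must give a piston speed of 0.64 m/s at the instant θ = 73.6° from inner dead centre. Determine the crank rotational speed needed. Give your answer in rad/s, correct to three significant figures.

9.00

For an in-line slider-crank, |v_piston| = rω|sinθ|·[1 + r cosθ/√(L² − r² sin²θ)].
With r = 0.068 m, L = 0.2239 m, θ = 73.6°: the bracketed kinematic factor |dx/dθ| = 0.071081 m.
ω = v/|dx/dθ| = 0.64/0.071081 = 9.0038 rad/s.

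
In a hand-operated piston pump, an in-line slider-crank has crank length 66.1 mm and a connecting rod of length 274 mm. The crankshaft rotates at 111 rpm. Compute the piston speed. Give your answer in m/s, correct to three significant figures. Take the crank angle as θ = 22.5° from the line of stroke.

0.360

ω = 2π·111/60 = 11.62 rad/s
For an in-line slider-crank, x = r cosθ + √(L² − r² sin²θ), so v = −rω sinθ·[1 + r cosθ/√(L² − r² sin²θ)].
With r = 0.0661 m, L = 0.274 m, θ = 22.5°: √(L² − r² sin²θ) = 0.27283 m.
v = −0.0661·11.62·0.38268·[1 + 0.0661·0.92388/0.27283] = -0.35984 m/s.
|v| = 0.35984 m/s.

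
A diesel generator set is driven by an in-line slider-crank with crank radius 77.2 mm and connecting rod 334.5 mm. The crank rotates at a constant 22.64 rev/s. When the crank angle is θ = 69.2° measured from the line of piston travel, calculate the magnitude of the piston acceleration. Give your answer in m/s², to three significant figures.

ω = 2π·22.6 = 142.3 rad/s
x(θ) = r cosθ + √(L² − r² sin²θ); with ω constant, a = ω²·d²x/dθ².
d²x/dθ² = −r cosθ − r²(cos2θ)/√u − r⁴ sin²2θ/(4u^{3/2}),  u = L² − r² sin²θ = 0.106682 m².
Substituting r = 0.0772 m, L = 0.3345 m, θ = 69.2°: d²x/dθ² = -0.013882 m.
a = ω²·d²x/dθ² = (142.3)²·(-0.013882) = -280.9 m/s²;  |a| = 280.9 m/s².

281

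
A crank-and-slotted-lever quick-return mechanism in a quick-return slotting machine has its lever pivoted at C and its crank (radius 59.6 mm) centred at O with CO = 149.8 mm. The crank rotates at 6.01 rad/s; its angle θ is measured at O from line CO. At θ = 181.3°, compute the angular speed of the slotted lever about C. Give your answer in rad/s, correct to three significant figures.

ω = 6.01 rad/s
Crank pin A relative to C: A = (d + r cosθ, r sinθ); lever angle φ = atan2(r sinθ, d + r cosθ).
Differentiating tanφ: φ̇ = rω(d cosθ + r)/(d² + r² + 2dr cosθ).
d² + r² + 2dr cosθ = |CA|² = 0.00814064 m²;  d cosθ + r = -0.090161 m.
|ω_lever| = |0.0596·6.01·-0.090161| / 0.00814064 = 3.9672 rad/s.

3.97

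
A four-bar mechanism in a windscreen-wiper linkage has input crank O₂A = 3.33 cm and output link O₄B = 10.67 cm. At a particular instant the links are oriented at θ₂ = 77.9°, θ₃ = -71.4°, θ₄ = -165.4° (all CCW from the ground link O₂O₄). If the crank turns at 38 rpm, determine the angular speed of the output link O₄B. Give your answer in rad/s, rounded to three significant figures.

ω₂ = 3.979 rad/s (from 38 rpm).
Differentiating the loop-closure r₂e^{iθ₂}+r₃e^{iθ₃}=r₁+r₄e^{iθ₄} gives r₂ω₂e^{iθ₂}+r₃ω₃e^{iθ₃}=r₄ω₄e^{iθ₄}.
Eliminating the other unknown: ω₄ = r₂ω₂ sin(θ₂−θ₃) / [r₄ sin(θ₄−θ₃)].
Numerator sine = +0.51054; denominator sine = -0.99756.
Result = 0.0333·3.979·(+0.51054) / (0.1067·(-0.99756)) = -0.6356 rad/s; magnitude 0.6356 rad/s.

0.636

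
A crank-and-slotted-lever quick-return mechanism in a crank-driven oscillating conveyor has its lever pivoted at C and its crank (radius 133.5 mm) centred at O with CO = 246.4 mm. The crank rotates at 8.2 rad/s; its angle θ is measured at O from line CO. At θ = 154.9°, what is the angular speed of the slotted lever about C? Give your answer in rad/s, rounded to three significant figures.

ω = 8.2 rad/s
Crank pin A relative to C: A = (d + r cosθ, r sinθ); lever angle φ = atan2(r sinθ, d + r cosθ).
Differentiating tanφ: φ̇ = rω(d cosθ + r)/(d² + r² + 2dr cosθ).
d² + r² + 2dr cosθ = |CA|² = 0.0189589 m²;  d cosθ + r = -0.089632 m.
|ω_lever| = |0.1335·8.2·-0.089632| / 0.0189589 = 5.1754 rad/s.

5.18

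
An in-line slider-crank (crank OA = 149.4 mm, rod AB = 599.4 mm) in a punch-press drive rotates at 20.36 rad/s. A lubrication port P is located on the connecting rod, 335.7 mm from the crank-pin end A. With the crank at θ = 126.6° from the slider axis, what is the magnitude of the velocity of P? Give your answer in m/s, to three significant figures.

2.37

ω = 20.36 rad/s.  Crank-pin speed |V_A| = rω = 3.0418 m/s, perpendicular to OA.
Rod angle: sinφ = −(r/L) sinθ ⇒ φ = -11.543°; ω_rod = −rω cosθ/√(L²−r²sin²θ) = +3.0881 rad/s.
V_P = V_A + ω_rod × AP, with AP = 0.3357 m along the rod.
Components: V_Px = −rω sinθ − a·ω_rod·sinφ = -2.2346 m/s;  V_Py = rω cosθ + a·ω_rod·cosφ = -0.79787 m/s.
|V_P| = √(V_Px² + V_Py²) = 2.3727 m/s.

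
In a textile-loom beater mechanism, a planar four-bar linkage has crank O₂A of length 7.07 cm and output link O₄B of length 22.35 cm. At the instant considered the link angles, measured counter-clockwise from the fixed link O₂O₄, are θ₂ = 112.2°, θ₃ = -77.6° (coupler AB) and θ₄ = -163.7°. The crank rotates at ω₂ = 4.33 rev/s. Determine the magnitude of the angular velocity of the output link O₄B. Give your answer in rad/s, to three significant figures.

1.47

ω₂ = 27.21 rad/s (from 4.33 rev/s).
Differentiating the loop-closure r₂e^{iθ₂}+r₃e^{iθ₃}=r₁+r₄e^{iθ₄} gives r₂ω₂e^{iθ₂}+r₃ω₃e^{iθ₃}=r₄ω₄e^{iθ₄}.
Eliminating the other unknown: ω₄ = r₂ω₂ sin(θ₂−θ₃) / [r₄ sin(θ₄−θ₃)].
Numerator sine = -0.17021; denominator sine = -0.99768.
Result = 0.0707·27.21·(-0.17021) / (0.2235·(-0.99768)) = +1.4683 rad/s; magnitude 1.4683 rad/s.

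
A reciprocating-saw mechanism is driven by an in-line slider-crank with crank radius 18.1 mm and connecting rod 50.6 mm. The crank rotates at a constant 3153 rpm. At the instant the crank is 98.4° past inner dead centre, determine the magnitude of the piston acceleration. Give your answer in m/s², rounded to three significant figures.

1010

ω = 2π·3153/60 = 330.2 rad/s
x(θ) = r cosθ + √(L² − r² sin²θ); with ω constant, a = ω²·d²x/dθ².
d²x/dθ² = −r cosθ − r²(cos2θ)/√u − r⁴ sin²2θ/(4u^{3/2}),  u = L² − r² sin²θ = 0.00223974 m².
Substituting r = 0.0181 m, L = 0.0506 m, θ = 98.4°: d²x/dθ² = +0.0092499 m.
a = ω²·d²x/dθ² = (330.2)²·(+0.0092499) = +1008.4 m/s²;  |a| = 1008.4 m/s².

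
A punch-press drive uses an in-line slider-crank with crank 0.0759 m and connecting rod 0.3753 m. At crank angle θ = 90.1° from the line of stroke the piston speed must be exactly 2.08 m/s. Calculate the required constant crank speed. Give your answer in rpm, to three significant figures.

For an in-line slider-crank, |v_piston| = rω|sinθ|·[1 + r cosθ/√(L² − r² sin²θ)].
With r = 0.0759 m, L = 0.3753 m, θ = 90.1°: the bracketed kinematic factor |dx/dθ| = 0.075873 m.
ω = v/|dx/dθ| = 2.08/0.075873 = 27.414 rad/s.
N = 60ω/(2π) = 261.79 rpm.

262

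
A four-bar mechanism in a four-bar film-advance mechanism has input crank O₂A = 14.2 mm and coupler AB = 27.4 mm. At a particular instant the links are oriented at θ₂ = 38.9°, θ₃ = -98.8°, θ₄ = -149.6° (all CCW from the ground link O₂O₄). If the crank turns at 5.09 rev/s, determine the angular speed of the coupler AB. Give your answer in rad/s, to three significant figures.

ω₂ = 31.98 rad/s (from 5.09 rev/s).
Differentiating the loop-closure r₂e^{iθ₂}+r₃e^{iθ₃}=r₁+r₄e^{iθ₄} gives r₂ω₂e^{iθ₂}+r₃ω₃e^{iθ₃}=r₄ω₄e^{iθ₄}.
Eliminating the other unknown: ω₃ = r₂ω₂ sin(θ₄−θ₂) / [r₃ sin(θ₃−θ₄)].
Numerator sine = +0.14781; denominator sine = +0.77494.
Result = 0.0142·31.98·(+0.14781) / (0.0274·(+0.77494)) = +3.1613 rad/s; magnitude 3.1613 rad/s.

3.16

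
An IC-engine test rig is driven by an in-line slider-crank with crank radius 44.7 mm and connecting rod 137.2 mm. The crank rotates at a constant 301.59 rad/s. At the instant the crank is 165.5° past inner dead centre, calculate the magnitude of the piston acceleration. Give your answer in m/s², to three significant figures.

2770

ω = 301.6 rad/s
x(θ) = r cosθ + √(L² − r² sin²θ); with ω constant, a = ω²·d²x/dθ².
d²x/dθ² = −r cosθ − r²(cos2θ)/√u − r⁴ sin²2θ/(4u^{3/2}),  u = L² − r² sin²θ = 0.0186986 m².
Substituting r = 0.0447 m, L = 0.1372 m, θ = 165.5°: d²x/dθ² = +0.030404 m.
a = ω²·d²x/dθ² = (301.6)²·(+0.030404) = +2765.5 m/s²;  |a| = 2765.5 m/s².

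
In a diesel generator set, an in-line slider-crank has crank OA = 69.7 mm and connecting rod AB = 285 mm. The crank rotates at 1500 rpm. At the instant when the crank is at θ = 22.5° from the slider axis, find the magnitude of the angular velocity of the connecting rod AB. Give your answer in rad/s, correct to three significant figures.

35.6

ω = 157.1 rad/s (converted from 1500 rpm).
The rod makes angle φ with the slider axis where L sinφ = r sinθ; differentiating, L cosφ·φ̇ = r ω cosθ.
L cosφ = √(L² − r² sin²θ) = 0.28375 m.
|ω_rod| = r ω |cosθ| / √(L² − r² sin²θ) = 0.0697·157.1·0.92388/0.28375 = 35.648 rad/s.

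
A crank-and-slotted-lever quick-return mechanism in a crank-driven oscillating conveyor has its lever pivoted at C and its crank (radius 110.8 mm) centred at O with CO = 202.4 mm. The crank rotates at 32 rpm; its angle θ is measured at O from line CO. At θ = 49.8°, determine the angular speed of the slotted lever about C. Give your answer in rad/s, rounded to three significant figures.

ω = 3.351 rad/s (from 32 rpm).
Crank pin A relative to C: A = (d + r cosθ, r sinθ); lever angle φ = atan2(r sinθ, d + r cosθ).
Differentiating tanφ: φ̇ = rω(d cosθ + r)/(d² + r² + 2dr cosθ).
d² + r² + 2dr cosθ = |CA|² = 0.0821924 m²;  d cosθ + r = +0.24144 m.
|ω_lever| = |0.1108·3.351·+0.24144| / 0.0821924 = 1.0907 rad/s.

1.09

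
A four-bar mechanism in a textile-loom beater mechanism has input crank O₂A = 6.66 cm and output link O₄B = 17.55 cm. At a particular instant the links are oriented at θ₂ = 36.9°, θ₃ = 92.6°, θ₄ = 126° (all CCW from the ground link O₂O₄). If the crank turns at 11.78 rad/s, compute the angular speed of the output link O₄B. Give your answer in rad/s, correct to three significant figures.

6.71

ω₂ = 11.78 rad/s
Differentiating the loop-closure r₂e^{iθ₂}+r₃e^{iθ₃}=r₁+r₄e^{iθ₄} gives r₂ω₂e^{iθ₂}+r₃ω₃e^{iθ₃}=r₄ω₄e^{iθ₄}.
Eliminating the other unknown: ω₄ = r₂ω₂ sin(θ₂−θ₃) / [r₄ sin(θ₄−θ₃)].
Numerator sine = -0.82610; denominator sine = +0.55048.
Result = 0.0666·11.78·(-0.82610) / (0.1755·(+0.55048)) = -6.7086 rad/s; magnitude 6.7086 rad/s.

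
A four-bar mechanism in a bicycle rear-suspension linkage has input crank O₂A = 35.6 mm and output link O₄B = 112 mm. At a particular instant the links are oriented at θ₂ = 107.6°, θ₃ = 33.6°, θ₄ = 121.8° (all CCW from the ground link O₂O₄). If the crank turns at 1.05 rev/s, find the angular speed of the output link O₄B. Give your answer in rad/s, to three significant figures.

ω₂ = 6.597 rad/s (from 1.05 rev/s).
Differentiating the loop-closure r₂e^{iθ₂}+r₃e^{iθ₃}=r₁+r₄e^{iθ₄} gives r₂ω₂e^{iθ₂}+r₃ω₃e^{iθ₃}=r₄ω₄e^{iθ₄}.
Eliminating the other unknown: ω₄ = r₂ω₂ sin(θ₂−θ₃) / [r₄ sin(θ₄−θ₃)].
Numerator sine = +0.96126; denominator sine = +0.99951.
Result = 0.0356·6.597·(+0.96126) / (0.112·(+0.99951)) = +2.0168 rad/s; magnitude 2.0168 rad/s.

2.02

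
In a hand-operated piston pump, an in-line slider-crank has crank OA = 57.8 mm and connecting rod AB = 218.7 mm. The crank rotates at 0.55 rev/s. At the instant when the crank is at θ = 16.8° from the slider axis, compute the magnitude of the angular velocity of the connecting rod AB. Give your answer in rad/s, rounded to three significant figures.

ω = 3.456 rad/s (converted from 0.55 rev/s).
The rod makes angle φ with the slider axis where L sinφ = r sinθ; differentiating, L cosφ·φ̇ = r ω cosθ.
L cosφ = √(L² − r² sin²θ) = 0.21806 m.
|ω_rod| = r ω |cosθ| / √(L² − r² sin²θ) = 0.0578·3.456·0.95732/0.21806 = 0.8769 rad/s.

0.877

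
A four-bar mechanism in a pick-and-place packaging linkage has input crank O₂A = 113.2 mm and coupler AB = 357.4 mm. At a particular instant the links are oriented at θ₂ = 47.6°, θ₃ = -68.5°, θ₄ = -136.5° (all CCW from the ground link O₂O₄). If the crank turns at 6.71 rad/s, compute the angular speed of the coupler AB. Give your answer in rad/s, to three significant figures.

ω₂ = 6.71 rad/s
Differentiating the loop-closure r₂e^{iθ₂}+r₃e^{iθ₃}=r₁+r₄e^{iθ₄} gives r₂ω₂e^{iθ₂}+r₃ω₃e^{iθ₃}=r₄ω₄e^{iθ₄}.
Eliminating the other unknown: ω₃ = r₂ω₂ sin(θ₄−θ₂) / [r₃ sin(θ₃−θ₄)].
Numerator sine = +0.07150; denominator sine = +0.92718.
Result = 0.1132·6.71·(+0.07150) / (0.3574·(+0.92718)) = +0.16388 rad/s; magnitude 0.16388 rad/s.

0.164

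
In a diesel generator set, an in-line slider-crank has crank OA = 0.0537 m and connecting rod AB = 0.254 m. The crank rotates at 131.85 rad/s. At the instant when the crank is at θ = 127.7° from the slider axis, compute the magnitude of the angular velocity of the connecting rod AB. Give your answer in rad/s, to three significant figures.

17.3

ω = 131.8 rad/s
The rod makes angle φ with the slider axis where L sinφ = r sinθ; differentiating, L cosφ·φ̇ = r ω cosθ.
L cosφ = √(L² − r² sin²θ) = 0.25042 m.
|ω_rod| = r ω |cosθ| / √(L² − r² sin²θ) = 0.0537·131.8·0.61153/0.25042 = 17.29 rad/s.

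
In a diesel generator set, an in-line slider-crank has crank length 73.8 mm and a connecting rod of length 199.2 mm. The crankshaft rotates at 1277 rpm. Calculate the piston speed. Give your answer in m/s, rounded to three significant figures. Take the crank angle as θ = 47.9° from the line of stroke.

9.21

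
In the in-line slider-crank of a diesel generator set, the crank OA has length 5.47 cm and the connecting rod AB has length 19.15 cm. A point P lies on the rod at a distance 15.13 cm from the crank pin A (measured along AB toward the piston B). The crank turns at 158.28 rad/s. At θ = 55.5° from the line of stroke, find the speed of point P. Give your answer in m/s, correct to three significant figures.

8.14

ω = 158.3 rad/s.  Crank-pin speed |V_A| = rω = 8.6579 m/s, perpendicular to OA.
Rod angle: sinφ = −(r/L) sinθ ⇒ φ = -13.615°; ω_rod = −rω cosθ/√(L²−r²sin²θ) = -26.348 rad/s.
V_P = V_A + ω_rod × AP, with AP = 0.1513 m along the rod.
Components: V_Px = −rω sinθ − a·ω_rod·sinφ = -8.0736 m/s;  V_Py = rω cosθ + a·ω_rod·cosφ = +1.0294 m/s.
|V_P| = √(V_Px² + V_Py²) = 8.139 m/s.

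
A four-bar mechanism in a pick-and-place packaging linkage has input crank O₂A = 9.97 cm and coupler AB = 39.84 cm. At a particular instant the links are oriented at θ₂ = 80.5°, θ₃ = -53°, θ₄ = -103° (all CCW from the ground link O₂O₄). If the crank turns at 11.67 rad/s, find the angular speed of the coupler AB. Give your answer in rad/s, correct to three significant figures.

0.233

ω₂ = 11.67 rad/s
Differentiating the loop-closure r₂e^{iθ₂}+r₃e^{iθ₃}=r₁+r₄e^{iθ₄} gives r₂ω₂e^{iθ₂}+r₃ω₃e^{iθ₃}=r₄ω₄e^{iθ₄}.
Eliminating the other unknown: ω₃ = r₂ω₂ sin(θ₄−θ₂) / [r₃ sin(θ₃−θ₄)].
Numerator sine = +0.06105; denominator sine = +0.76604.
Result = 0.0997·11.67·(+0.06105) / (0.3984·(+0.76604)) = +0.23274 rad/s; magnitude 0.23274 rad/s.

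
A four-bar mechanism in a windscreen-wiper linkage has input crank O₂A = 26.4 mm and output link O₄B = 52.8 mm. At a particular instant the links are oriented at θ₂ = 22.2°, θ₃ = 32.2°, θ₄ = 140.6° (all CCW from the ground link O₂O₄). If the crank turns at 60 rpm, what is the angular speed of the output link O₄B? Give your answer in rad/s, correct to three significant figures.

0.575

ω₂ = 6.283 rad/s (from 60 rpm).
Differentiating the loop-closure r₂e^{iθ₂}+r₃e^{iθ₃}=r₁+r₄e^{iθ₄} gives r₂ω₂e^{iθ₂}+r₃ω₃e^{iθ₃}=r₄ω₄e^{iθ₄}.
Eliminating the other unknown: ω₄ = r₂ω₂ sin(θ₂−θ₃) / [r₄ sin(θ₄−θ₃)].
Numerator sine = -0.17365; denominator sine = +0.94888.
Result = 0.0264·6.283·(-0.17365) / (0.0528·(+0.94888)) = -0.57492 rad/s; magnitude 0.57492 rad/s.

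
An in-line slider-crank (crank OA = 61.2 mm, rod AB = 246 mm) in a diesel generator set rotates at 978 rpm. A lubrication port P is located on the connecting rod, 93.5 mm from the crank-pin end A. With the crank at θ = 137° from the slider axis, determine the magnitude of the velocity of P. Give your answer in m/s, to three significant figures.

4.89

ω = 102.4 rad/s.  Crank-pin speed |V_A| = rω = 6.2679 m/s, perpendicular to OA.
Rod angle: sinφ = −(r/L) sinθ ⇒ φ = -9.769°; ω_rod = −rω cosθ/√(L²−r²sin²θ) = +18.908 rad/s.
V_P = V_A + ω_rod × AP, with AP = 0.0935 m along the rod.
Components: V_Px = −rω sinθ − a·ω_rod·sinφ = -3.9747 m/s;  V_Py = rω cosθ + a·ω_rod·cosφ = -2.8417 m/s.
|V_P| = √(V_Px² + V_Py²) = 4.8861 m/s.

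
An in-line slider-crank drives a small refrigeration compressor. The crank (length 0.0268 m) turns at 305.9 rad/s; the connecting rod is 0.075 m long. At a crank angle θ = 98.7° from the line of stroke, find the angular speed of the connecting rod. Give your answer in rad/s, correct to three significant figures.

ω = 305.9 rad/s
The rod makes angle φ with the slider axis where L sinφ = r sinθ; differentiating, L cosφ·φ̇ = r ω cosθ.
L cosφ = √(L² − r² sin²θ) = 0.070165 m.
|ω_rod| = r ω |cosθ| / √(L² − r² sin²θ) = 0.0268·305.9·0.15126/0.070165 = 17.673 rad/s.

17.7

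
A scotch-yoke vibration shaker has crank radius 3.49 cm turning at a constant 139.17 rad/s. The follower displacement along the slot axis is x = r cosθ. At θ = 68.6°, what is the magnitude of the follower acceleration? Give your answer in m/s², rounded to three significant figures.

ω = 139.2 rad/s
x = r cosθ ⇒ ẍ = −rω² cosθ (ω constant).
|a| = rω²|cosθ| = 0.0349·(139.2)²·|cos 68.6°| = 246.64 m/s².

247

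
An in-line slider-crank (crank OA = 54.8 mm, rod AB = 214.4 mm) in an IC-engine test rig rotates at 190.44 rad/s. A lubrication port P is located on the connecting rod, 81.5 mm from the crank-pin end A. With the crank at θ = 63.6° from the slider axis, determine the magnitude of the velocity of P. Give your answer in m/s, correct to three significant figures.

10.2

ω = 190.4 rad/s.  Crank-pin speed |V_A| = rω = 10.436 m/s, perpendicular to OA.
Rod angle: sinφ = −(r/L) sinθ ⇒ φ = -13.235°; ω_rod = −rω cosθ/√(L²−r²sin²θ) = -22.234 rad/s.
V_P = V_A + ω_rod × AP, with AP = 0.0815 m along the rod.
Components: V_Px = −rω sinθ − a·ω_rod·sinφ = -9.7626 m/s;  V_Py = rω cosθ + a·ω_rod·cosφ = +2.8764 m/s.
|V_P| = √(V_Px² + V_Py²) = 10.178 m/s.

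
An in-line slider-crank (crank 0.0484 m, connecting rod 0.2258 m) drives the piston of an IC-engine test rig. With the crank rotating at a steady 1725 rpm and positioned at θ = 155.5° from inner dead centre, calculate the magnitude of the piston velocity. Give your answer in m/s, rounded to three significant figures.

ω = 2π·1725/60 = 180.6 rad/s
For an in-line slider-crank, x = r cosθ + √(L² − r² sin²θ), so v = −rω sinθ·[1 + r cosθ/√(L² − r² sin²θ)].
With r = 0.0484 m, L = 0.2258 m, θ = 155.5°: √(L² − r² sin²θ) = 0.22491 m.
v = −0.0484·180.6·0.41469·[1 + 0.0484·-0.90996/0.22491] = -2.9157 m/s.
|v| = 2.9157 m/s.

2.92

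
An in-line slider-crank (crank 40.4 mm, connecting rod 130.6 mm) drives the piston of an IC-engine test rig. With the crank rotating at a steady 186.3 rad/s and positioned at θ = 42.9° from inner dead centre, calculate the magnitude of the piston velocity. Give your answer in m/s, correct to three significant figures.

ω = 186.3 rad/s
For an in-line slider-crank, x = r cosθ + √(L² − r² sin²θ), so v = −rω sinθ·[1 + r cosθ/√(L² − r² sin²θ)].
With r = 0.0404 m, L = 0.1306 m, θ = 42.9°: √(L² − r² sin²θ) = 0.12767 m.
v = −0.0404·186.3·0.68072·[1 + 0.0404·0.73254/0.12767] = -6.3111 m/s.
|v| = 6.3111 m/s.

6.31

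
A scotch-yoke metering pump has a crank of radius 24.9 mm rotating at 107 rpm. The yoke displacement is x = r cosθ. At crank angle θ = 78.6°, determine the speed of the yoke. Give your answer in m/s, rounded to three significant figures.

ω = 11.21 rad/s (from 107 rpm).
x = r cosθ ⇒ ẋ = −rω sinθ.
|v| = rω|sinθ| = 0.0249·11.21·|sin 78.6°| = 0.2735 m/s.

0.274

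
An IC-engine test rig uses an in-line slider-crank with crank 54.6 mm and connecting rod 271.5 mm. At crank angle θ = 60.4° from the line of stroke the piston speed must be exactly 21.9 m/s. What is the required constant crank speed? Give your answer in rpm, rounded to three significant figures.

For an in-line slider-crank, |v_piston| = rω|sinθ|·[1 + r cosθ/√(L² − r² sin²θ)].
With r = 0.0546 m, L = 0.2715 m, θ = 60.4°: the bracketed kinematic factor |dx/dθ| = 0.052264 m.
ω = v/|dx/dθ| = 21.9/0.052264 = 419.03 rad/s.
N = 60ω/(2π) = 4001.4 rpm.

4000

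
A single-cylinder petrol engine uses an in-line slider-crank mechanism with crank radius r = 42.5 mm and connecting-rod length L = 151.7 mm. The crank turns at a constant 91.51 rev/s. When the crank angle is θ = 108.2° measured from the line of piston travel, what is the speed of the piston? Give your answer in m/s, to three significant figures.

21.1

ω = 2π·91.5 = 575 rad/s
For an in-line slider-crank, x = r cosθ + √(L² − r² sin²θ), so v = −rω sinθ·[1 + r cosθ/√(L² − r² sin²θ)].
With r = 0.0425 m, L = 0.1517 m, θ = 108.2°: √(L² − r² sin²θ) = 0.14623 m.
v = −0.0425·575·0.94997·[1 + 0.0425·-0.31233/0.14623] = -21.107 m/s.
|v| = 21.107 m/s.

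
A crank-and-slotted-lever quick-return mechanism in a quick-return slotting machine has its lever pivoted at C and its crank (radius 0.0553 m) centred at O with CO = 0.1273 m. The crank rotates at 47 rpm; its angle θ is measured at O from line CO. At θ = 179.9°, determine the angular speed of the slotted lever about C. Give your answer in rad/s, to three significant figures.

3.78

ω = 4.922 rad/s (from 47 rpm).
Crank pin A relative to C: A = (d + r cosθ, r sinθ); lever angle φ = atan2(r sinθ, d + r cosθ).
Differentiating tanφ: φ̇ = rω(d cosθ + r)/(d² + r² + 2dr cosθ).
d² + r² + 2dr cosθ = |CA|² = 0.00518402 m²;  d cosθ + r = -0.072 m.
|ω_lever| = |0.0553·4.922·-0.072| / 0.00518402 = 3.7802 rad/s.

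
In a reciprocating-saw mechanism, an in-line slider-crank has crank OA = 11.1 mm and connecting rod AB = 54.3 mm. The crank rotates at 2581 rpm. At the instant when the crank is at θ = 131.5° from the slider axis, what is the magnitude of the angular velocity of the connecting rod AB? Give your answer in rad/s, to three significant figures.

37.0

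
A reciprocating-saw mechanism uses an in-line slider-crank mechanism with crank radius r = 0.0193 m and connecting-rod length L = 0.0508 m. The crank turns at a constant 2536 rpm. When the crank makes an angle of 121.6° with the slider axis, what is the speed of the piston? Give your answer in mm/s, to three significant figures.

3450

ω = 2π·2536/60 = 265.6 rad/s
For an in-line slider-crank, x = r cosθ + √(L² − r² sin²θ), so v = −rω sinθ·[1 + r cosθ/√(L² − r² sin²θ)].
With r = 0.0193 m, L = 0.0508 m, θ = 121.6°: √(L² − r² sin²θ) = 0.048067 m.
v = −0.0193·265.6·0.85173·[1 + 0.0193·-0.52399/0.048067] = -3.447 m/s.
|v| = 3.447 m/s = 3447 mm/s.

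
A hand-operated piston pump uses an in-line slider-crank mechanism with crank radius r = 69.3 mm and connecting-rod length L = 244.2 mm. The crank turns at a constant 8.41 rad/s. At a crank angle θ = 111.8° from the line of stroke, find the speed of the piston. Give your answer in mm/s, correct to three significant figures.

ω = 8.41 rad/s
For an in-line slider-crank, x = r cosθ + √(L² − r² sin²θ), so v = −rω sinθ·[1 + r cosθ/√(L² − r² sin²θ)].
With r = 0.0693 m, L = 0.2442 m, θ = 111.8°: √(L² − r² sin²θ) = 0.23557 m.
v = −0.0693·8.41·0.92849·[1 + 0.0693·-0.37137/0.23557] = -0.48202 m/s.
|v| = 0.48202 m/s = 482.02 mm/s.

482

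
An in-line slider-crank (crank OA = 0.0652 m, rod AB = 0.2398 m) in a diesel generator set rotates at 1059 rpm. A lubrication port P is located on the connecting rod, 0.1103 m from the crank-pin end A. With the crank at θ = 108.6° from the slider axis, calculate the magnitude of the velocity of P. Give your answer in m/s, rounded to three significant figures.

ω = 110.9 rad/s.  Crank-pin speed |V_A| = rω = 7.2306 m/s, perpendicular to OA.
Rod angle: sinφ = −(r/L) sinθ ⇒ φ = -14.933°; ω_rod = −rω cosθ/√(L²−r²sin²θ) = +9.9536 rad/s.
V_P = V_A + ω_rod × AP, with AP = 0.1103 m along the rod.
Components: V_Px = −rω sinθ − a·ω_rod·sinφ = -6.57 m/s;  V_Py = rω cosθ + a·ω_rod·cosφ = -1.2455 m/s.
|V_P| = √(V_Px² + V_Py²) = 6.687 m/s.

6.69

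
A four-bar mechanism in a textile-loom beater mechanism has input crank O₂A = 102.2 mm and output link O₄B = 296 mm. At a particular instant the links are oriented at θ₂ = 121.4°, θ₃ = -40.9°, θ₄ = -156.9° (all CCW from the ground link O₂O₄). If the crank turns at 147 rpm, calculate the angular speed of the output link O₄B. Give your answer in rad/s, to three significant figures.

ω₂ = 15.39 rad/s (from 147 rpm).
Differentiating the loop-closure r₂e^{iθ₂}+r₃e^{iθ₃}=r₁+r₄e^{iθ₄} gives r₂ω₂e^{iθ₂}+r₃ω₃e^{iθ₃}=r₄ω₄e^{iθ₄}.
Eliminating the other unknown: ω₄ = r₂ω₂ sin(θ₂−θ₃) / [r₄ sin(θ₄−θ₃)].
Numerator sine = +0.30403; denominator sine = -0.89879.
Result = 0.1022·15.39·(+0.30403) / (0.296·(-0.89879)) = -1.7979 rad/s; magnitude 1.7979 rad/s.

1.80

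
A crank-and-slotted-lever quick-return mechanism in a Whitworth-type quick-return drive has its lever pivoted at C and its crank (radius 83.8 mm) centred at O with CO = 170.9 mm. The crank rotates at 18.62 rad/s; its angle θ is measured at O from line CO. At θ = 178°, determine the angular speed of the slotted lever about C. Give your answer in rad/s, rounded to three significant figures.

ω = 18.62 rad/s
Crank pin A relative to C: A = (d + r cosθ, r sinθ); lever angle φ = atan2(r sinθ, d + r cosθ).
Differentiating tanφ: φ̇ = rω(d cosθ + r)/(d² + r² + 2dr cosθ).
d² + r² + 2dr cosθ = |CA|² = 0.00760386 m²;  d cosθ + r = -0.086996 m.
|ω_lever| = |0.0838·18.62·-0.086996| / 0.00760386 = 17.852 rad/s.

17.9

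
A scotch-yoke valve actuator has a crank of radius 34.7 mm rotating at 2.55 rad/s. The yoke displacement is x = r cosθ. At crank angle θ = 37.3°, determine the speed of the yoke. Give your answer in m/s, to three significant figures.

0.0536

ω = 2.55 rad/s
x = r cosθ ⇒ ẋ = −rω sinθ.
|v| = rω|sinθ| = 0.0347·2.55·|sin 37.3°| = 0.053621 m/s.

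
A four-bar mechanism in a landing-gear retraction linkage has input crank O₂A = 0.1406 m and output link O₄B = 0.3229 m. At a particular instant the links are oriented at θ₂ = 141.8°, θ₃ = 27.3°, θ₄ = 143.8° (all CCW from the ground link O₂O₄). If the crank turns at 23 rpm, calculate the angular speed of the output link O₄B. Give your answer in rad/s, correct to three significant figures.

1.07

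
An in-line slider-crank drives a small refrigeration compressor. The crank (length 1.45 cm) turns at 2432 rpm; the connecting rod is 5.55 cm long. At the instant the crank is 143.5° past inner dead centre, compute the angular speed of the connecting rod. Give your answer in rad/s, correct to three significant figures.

54.1

ω = 254.7 rad/s (converted from 2432 rpm).
The rod makes angle φ with the slider axis where L sinφ = r sinθ; differentiating, L cosφ·φ̇ = r ω cosθ.
L cosφ = √(L² − r² sin²θ) = 0.054826 m.
|ω_rod| = r ω |cosθ| / √(L² − r² sin²θ) = 0.0145·254.7·0.80386/0.054826 = 54.145 rad/s.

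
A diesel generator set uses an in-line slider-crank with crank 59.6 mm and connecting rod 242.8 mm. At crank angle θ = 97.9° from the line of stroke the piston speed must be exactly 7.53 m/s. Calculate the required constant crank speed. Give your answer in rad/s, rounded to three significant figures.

132

For an in-line slider-crank, |v_piston| = rω|sinθ|·[1 + r cosθ/√(L² − r² sin²θ)].
With r = 0.0596 m, L = 0.2428 m, θ = 97.9°: the bracketed kinematic factor |dx/dθ| = 0.056981 m.
ω = v/|dx/dθ| = 7.53/0.056981 = 132.15 rad/s.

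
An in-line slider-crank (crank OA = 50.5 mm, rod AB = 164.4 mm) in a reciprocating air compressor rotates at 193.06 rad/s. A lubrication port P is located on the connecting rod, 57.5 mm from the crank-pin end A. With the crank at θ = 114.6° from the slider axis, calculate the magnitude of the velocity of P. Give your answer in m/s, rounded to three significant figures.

8.85

ω = 193.1 rad/s.  Crank-pin speed |V_A| = rω = 9.7495 m/s, perpendicular to OA.
Rod angle: sinφ = −(r/L) sinθ ⇒ φ = -16.218°; ω_rod = −rω cosθ/√(L²−r²sin²θ) = +25.71 rad/s.
V_P = V_A + ω_rod × AP, with AP = 0.0575 m along the rod.
Components: V_Px = −rω sinθ − a·ω_rod·sinφ = -8.4517 m/s;  V_Py = rω cosθ + a·ω_rod·cosφ = -2.639 m/s.
|V_P| = √(V_Px² + V_Py²) = 8.8542 m/s.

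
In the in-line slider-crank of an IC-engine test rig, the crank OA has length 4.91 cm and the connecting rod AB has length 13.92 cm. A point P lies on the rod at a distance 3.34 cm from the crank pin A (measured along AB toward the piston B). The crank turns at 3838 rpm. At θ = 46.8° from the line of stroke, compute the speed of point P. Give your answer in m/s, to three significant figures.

ω = 401.9 rad/s.  Crank-pin speed |V_A| = rω = 19.734 m/s, perpendicular to OA.
Rod angle: sinφ = −(r/L) sinθ ⇒ φ = -14.900°; ω_rod = −rω cosθ/√(L²−r²sin²θ) = -100.42 rad/s.
V_P = V_A + ω_rod × AP, with AP = 0.0334 m along the rod.
Components: V_Px = −rω sinθ − a·ω_rod·sinφ = -15.248 m/s;  V_Py = rω cosθ + a·ω_rod·cosφ = +10.268 m/s.
|V_P| = √(V_Px² + V_Py²) = 18.383 m/s.

18.4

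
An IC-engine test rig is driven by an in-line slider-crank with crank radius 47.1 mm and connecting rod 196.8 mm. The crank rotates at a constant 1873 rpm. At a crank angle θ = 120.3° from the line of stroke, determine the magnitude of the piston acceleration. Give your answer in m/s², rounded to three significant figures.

1130

ω = 2π·1873/60 = 196.1 rad/s
x(θ) = r cosθ + √(L² − r² sin²θ); with ω constant, a = ω²·d²x/dθ².
d²x/dθ² = −r cosθ − r²(cos2θ)/√u − r⁴ sin²2θ/(4u^{3/2}),  u = L² − r² sin²θ = 0.0370765 m².
Substituting r = 0.0471 m, L = 0.1968 m, θ = 120.3°: d²x/dθ² = +0.029288 m.
a = ω²·d²x/dθ² = (196.1)²·(+0.029288) = +1126.7 m/s²;  |a| = 1126.7 m/s².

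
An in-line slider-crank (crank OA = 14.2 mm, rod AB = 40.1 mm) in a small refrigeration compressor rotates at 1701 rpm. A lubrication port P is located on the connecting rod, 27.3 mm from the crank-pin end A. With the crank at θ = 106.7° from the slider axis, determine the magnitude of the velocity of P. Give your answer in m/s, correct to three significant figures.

2.26

ω = 178.1 rad/s.  Crank-pin speed |V_A| = rω = 2.5294 m/s, perpendicular to OA.
Rod angle: sinφ = −(r/L) sinθ ⇒ φ = -19.827°; ω_rod = −rω cosθ/√(L²−r²sin²θ) = +19.268 rad/s.
V_P = V_A + ω_rod × AP, with AP = 0.0273 m along the rod.
Components: V_Px = −rω sinθ − a·ω_rod·sinφ = -2.2443 m/s;  V_Py = rω cosθ + a·ω_rod·cosφ = -0.23201 m/s.
|V_P| = √(V_Px² + V_Py²) = 2.2563 m/s.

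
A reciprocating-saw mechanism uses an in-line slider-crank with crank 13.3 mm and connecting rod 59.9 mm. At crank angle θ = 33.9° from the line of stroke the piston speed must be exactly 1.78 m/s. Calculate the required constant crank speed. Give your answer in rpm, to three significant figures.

For an in-line slider-crank, |v_piston| = rω|sinθ|·[1 + r cosθ/√(L² − r² sin²θ)].
With r = 0.0133 m, L = 0.0599 m, θ = 33.9°: the bracketed kinematic factor |dx/dθ| = 0.0087957 m.
ω = v/|dx/dθ| = 1.78/0.0087957 = 202.37 rad/s.
N = 60ω/(2π) = 1932.5 rpm.

1930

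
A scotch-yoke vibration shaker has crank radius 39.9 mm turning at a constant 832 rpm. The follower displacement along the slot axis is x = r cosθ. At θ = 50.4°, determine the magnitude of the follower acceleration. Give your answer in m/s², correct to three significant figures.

ω = 87.13 rad/s (from 832 rpm).
x = r cosθ ⇒ ẍ = −rω² cosθ (ω constant).
|a| = rω²|cosθ| = 0.0399·(87.13)²·|cos 50.4°| = 193.07 m/s².

193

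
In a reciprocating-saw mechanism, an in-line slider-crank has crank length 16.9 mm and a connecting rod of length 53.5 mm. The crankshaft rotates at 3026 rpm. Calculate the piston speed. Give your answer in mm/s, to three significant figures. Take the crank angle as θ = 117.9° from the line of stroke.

4000

ω = 2π·3026/60 = 316.9 rad/s
For an in-line slider-crank, x = r cosθ + √(L² − r² sin²θ), so v = −rω sinθ·[1 + r cosθ/√(L² − r² sin²θ)].
With r = 0.0169 m, L = 0.0535 m, θ = 117.9°: √(L² − r² sin²θ) = 0.051373 m.
v = −0.0169·316.9·0.88377·[1 + 0.0169·-0.46793/0.051373] = -4.0043 m/s.
|v| = 4.0043 m/s = 4004.3 mm/s.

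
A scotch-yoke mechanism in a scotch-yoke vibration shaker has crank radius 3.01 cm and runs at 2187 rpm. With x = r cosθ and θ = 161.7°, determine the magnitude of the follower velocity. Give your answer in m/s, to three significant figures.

2.16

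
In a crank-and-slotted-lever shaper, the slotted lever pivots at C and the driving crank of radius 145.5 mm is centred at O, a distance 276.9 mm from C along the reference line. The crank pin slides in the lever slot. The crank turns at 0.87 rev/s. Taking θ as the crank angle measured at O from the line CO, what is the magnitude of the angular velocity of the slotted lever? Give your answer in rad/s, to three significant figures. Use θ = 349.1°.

ω = 5.466 rad/s (from 0.87 rev/s).
Crank pin A relative to C: A = (d + r cosθ, r sinθ); lever angle φ = atan2(r sinθ, d + r cosθ).
Differentiating tanφ: φ̇ = rω(d cosθ + r)/(d² + r² + 2dr cosθ).
d² + r² + 2dr cosθ = |CA|² = 0.176968 m²;  d cosθ + r = +0.4174 m.
|ω_lever| = |0.1455·5.466·+0.4174| / 0.176968 = 1.876 rad/s.

1.88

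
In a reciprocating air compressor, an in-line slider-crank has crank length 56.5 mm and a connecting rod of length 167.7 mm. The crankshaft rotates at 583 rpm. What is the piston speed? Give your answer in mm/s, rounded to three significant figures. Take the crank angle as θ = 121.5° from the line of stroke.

ω = 2π·583/60 = 61.05 rad/s
For an in-line slider-crank, x = r cosθ + √(L² − r² sin²θ), so v = −rω sinθ·[1 + r cosθ/√(L² − r² sin²θ)].
With r = 0.0565 m, L = 0.1677 m, θ = 121.5°: √(L² − r² sin²θ) = 0.16063 m.
v = −0.0565·61.05·0.85264·[1 + 0.0565·-0.52250/0.16063] = -2.4006 m/s.
|v| = 2.4006 m/s = 2400.6 mm/s.

2400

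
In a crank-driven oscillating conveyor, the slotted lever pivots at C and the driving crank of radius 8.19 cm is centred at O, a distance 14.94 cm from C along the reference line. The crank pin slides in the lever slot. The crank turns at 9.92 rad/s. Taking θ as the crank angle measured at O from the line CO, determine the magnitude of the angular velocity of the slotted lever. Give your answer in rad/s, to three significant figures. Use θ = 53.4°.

3.18

ω = 9.92 rad/s
Crank pin A relative to C: A = (d + r cosθ, r sinθ); lever angle φ = atan2(r sinθ, d + r cosθ).
Differentiating tanφ: φ̇ = rω(d cosθ + r)/(d² + r² + 2dr cosθ).
d² + r² + 2dr cosθ = |CA|² = 0.0436186 m²;  d cosθ + r = +0.17098 m.
|ω_lever| = |0.0819·9.92·+0.17098| / 0.0436186 = 3.1846 rad/s.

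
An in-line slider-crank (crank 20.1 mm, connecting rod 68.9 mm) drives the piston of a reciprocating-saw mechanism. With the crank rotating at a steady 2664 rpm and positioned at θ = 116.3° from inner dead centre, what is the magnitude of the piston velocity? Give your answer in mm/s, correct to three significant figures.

4350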